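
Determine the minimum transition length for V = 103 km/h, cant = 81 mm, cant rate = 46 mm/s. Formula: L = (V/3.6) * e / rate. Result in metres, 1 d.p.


Convert speed: V = 103 / 3.6 = 28.6111 m/s
L = 28.6111 * 81 / 46
L = 2317.5 / 46
L = 50.4 m

50.4


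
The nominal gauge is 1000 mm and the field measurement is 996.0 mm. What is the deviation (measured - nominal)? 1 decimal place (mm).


Deviation = measured - nominal
Deviation = 996.0 - 1000
Deviation = -4.0 mm

-4.0


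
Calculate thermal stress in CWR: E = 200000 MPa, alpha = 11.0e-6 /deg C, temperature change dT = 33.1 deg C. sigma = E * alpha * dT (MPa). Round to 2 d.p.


sigma = E * alpha * dT
sigma = 200000 * 11.0e-6 * 33.1
sigma = 2.2 * 33.1
sigma = 72.82 MPa

72.82


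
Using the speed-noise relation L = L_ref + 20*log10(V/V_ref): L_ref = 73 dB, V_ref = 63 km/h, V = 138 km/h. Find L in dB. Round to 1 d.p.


V/V_ref = 138 / 63 = 2.190476
log10(2.190476) = 0.340539
20 * 0.340539 = 6.8108
L = 73 + 6.8108 = 79.8 dB

79.8


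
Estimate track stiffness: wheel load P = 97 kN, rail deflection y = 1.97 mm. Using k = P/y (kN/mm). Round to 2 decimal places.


Track stiffness k = P / y
k = 97 / 1.97
k = 49.24 kN/mm

49.24


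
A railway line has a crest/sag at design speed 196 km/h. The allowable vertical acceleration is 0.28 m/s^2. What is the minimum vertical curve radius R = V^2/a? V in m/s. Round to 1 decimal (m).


Convert speed: V = 196 / 3.6 = 54.4444 m/s
V^2 = 2964.1975 m^2/s^2
R_v = 2964.1975 / 0.28
R_v = 10586.4 m

10586.4


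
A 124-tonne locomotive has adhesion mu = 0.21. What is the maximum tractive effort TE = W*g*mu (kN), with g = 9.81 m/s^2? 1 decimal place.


TE_max = W * g * mu
TE_max = 124 * 9.81 * 0.21
TE_max = 1216.44 * 0.21
TE_max = 255.5 kN

255.5


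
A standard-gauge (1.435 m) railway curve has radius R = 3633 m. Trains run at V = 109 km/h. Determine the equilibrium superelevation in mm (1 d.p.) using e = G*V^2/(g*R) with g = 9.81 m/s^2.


Convert speed: V = 109 / 3.6 = 30.2778 m/s
Apply formula: e = 1.435 * 30.2778^2 / (9.81 * 3633)
e = 1.435 * 916.7438 / 35639.73
e = 0.036912 m = 36.9 mm

36.9


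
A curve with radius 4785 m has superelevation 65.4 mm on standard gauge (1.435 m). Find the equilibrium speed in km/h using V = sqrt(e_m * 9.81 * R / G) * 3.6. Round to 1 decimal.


Convert cant: e = 65.4 mm = 0.0654 m
V_ms = sqrt(0.0654 * 9.81 * 4785 / 1.435)
V_ms = sqrt(2139.32515) = 46.2528 m/s
V = 46.2528 * 3.6 = 166.5 km/h

166.5


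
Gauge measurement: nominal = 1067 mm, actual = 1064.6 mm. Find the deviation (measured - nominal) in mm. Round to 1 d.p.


Deviation = measured - nominal
Deviation = 1064.6 - 1067
Deviation = -2.4 mm

-2.4


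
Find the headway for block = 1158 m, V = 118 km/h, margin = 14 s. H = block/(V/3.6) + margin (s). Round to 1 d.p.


V = 118 / 3.6 = 32.7778 m/s
Block traversal time = 1158 / 32.7778 = 35.3288 s
Headway = 35.3288 + 14
Headway = 49.3 s

49.3


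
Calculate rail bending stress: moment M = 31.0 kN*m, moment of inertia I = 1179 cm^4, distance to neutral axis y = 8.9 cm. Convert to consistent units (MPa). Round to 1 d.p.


Convert units:
M = 31.0 kN*m = 31000000 N*mm
y = 8.9 cm = 89 mm
I = 1179 cm^4 = 11790000 mm^4
sigma = 31000000 * 89 / 11790000
sigma = 234.0 MPa

234.0


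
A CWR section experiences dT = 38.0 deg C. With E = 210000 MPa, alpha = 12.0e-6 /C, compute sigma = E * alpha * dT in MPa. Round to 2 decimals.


sigma = E * alpha * dT
sigma = 210000 * 12.0e-6 * 38.0
sigma = 2.52 * 38.0
sigma = 95.76 MPa

95.76


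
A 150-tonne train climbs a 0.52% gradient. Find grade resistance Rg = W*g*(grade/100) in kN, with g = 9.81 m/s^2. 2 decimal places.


Rg = W * 9.81 * grade / 100
Rg = 150 * 9.81 * 0.52 / 100
Rg = 1471.5 * 0.0052
Rg = 7.65 kN

7.65


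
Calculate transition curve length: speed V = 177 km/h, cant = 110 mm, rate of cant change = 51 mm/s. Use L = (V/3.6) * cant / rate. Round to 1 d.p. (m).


Convert speed: V = 177 / 3.6 = 49.1667 m/s
L = 49.1667 * 110 / 51
L = 5408.3333 / 51
L = 106.0 m

106.0


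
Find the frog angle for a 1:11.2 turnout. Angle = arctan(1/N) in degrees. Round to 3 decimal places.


1/N = 1/11.2 = 0.089286
angle = arctan(0.089286) = 0.08905 rad
angle = 0.08905 * 180/pi = 5.102 degrees

5.102


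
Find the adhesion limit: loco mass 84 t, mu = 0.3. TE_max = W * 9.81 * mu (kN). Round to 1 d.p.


TE_max = W * g * mu
TE_max = 84 * 9.81 * 0.3
TE_max = 824.04 * 0.3
TE_max = 247.2 kN

247.2


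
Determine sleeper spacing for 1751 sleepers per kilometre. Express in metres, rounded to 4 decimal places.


Spacing = 1000 m / number of sleepers
Spacing = 1000 / 1751
Spacing = 0.5711 m

0.5711


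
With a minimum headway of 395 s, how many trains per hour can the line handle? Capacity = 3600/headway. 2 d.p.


Capacity = 3600 / headway
Capacity = 3600 / 395
Capacity = 9.11 trains/hour

9.11


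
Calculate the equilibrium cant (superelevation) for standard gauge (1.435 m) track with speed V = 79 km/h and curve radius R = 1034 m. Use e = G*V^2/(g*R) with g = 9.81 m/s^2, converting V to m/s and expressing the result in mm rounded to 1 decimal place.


Convert speed: V = 79 / 3.6 = 21.9444 m/s
Apply formula: e = 1.435 * 21.9444^2 / (9.81 * 1034)
e = 1.435 * 481.5586 / 10143.54
e = 0.068126 m = 68.1 mm

68.1


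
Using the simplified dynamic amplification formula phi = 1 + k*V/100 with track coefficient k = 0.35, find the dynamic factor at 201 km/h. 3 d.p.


phi = 1 + k * V / 100
phi = 1 + 0.35 * 201 / 100
phi = 1 + 0.7035
phi = 1.704

1.704


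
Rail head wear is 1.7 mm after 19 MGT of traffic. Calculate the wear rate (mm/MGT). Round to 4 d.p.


Wear rate = total wear / cumulative tonnage
Rate = 1.7 / 19
Rate = 0.0895 mm/MGT

0.0895


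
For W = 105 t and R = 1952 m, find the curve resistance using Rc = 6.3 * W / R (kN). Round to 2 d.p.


Rc = 6.3 * W / R
Rc = 6.3 * 105 / 1952
Rc = 661.5 / 1952
Rc = 0.34 kN

0.34


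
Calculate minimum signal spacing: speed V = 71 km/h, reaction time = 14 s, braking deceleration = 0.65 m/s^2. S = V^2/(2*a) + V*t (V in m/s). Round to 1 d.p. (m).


V = 71 / 3.6 = 19.7222 m/s
Braking distance = 19.7222^2 / (2*0.65) = 299.2047 m
Sighting distance = 19.7222 * 14 = 276.1111 m
S = 299.2047 + 276.1111 = 575.3 m

575.3


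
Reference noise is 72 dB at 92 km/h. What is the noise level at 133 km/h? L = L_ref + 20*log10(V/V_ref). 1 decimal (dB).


V/V_ref = 133 / 92 = 1.445652
log10(1.445652) = 0.160064
20 * 0.160064 = 3.2013
L = 72 + 3.2013 = 75.2 dB

75.2


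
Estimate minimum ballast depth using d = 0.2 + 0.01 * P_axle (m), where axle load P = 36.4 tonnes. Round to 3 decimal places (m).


d = 0.2 + 0.01 * 36.4
d = 0.2 + 0.364
d = 0.564 m

0.564


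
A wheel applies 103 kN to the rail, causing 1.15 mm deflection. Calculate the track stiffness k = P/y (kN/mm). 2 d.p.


Track stiffness k = P / y
k = 103 / 1.15
k = 89.57 kN/mm

89.57


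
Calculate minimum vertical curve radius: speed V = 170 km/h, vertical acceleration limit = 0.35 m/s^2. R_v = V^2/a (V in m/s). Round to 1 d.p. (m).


Convert speed: V = 170 / 3.6 = 47.2222 m/s
V^2 = 2229.9383 m^2/s^2
R_v = 2229.9383 / 0.35
R_v = 6371.3 m

6371.3


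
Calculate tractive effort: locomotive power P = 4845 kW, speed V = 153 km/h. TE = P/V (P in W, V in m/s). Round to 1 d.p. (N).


Convert: P = 4845 kW = 4845000 W
V = 153 / 3.6 = 42.5 m/s
TE = 4845000 / 42.5
TE = 114000.0 N

114000.0


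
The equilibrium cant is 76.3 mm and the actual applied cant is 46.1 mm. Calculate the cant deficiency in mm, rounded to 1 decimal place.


Cant deficiency = equilibrium cant - actual cant
CD = 76.3 - 46.1
CD = 30.2 mm

30.2


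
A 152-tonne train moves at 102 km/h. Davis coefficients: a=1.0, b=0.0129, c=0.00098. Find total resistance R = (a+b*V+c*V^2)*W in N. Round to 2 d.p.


b*V = 0.0129 * 102 = 1.3158
c*V^2 = 0.00098 * 10404 = 10.19592
R_per_t = 1.0 + 1.3158 + 10.19592 = 12.51172 N/t
R_total = 12.51172 * 152 = 1901.78 N

1901.78


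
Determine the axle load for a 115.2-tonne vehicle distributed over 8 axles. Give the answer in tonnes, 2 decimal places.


Load per axle = total weight / number of axles
Load = 115.2 / 8
Load = 14.40 tonnes

14.40


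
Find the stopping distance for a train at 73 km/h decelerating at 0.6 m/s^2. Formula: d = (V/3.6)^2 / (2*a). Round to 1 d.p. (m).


Convert speed: V = 73 / 3.6 = 20.2778 m/s
V^2 = 411.1883
d = 411.1883 / (2 * 0.6)
d = 411.1883 / 1.2
d = 342.7 m

342.7


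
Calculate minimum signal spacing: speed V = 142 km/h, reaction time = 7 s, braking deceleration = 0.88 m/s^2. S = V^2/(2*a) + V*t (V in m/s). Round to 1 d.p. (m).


V = 142 / 3.6 = 39.4444 m/s
Braking distance = 39.4444^2 / (2*0.88) = 884.0137 m
Sighting distance = 39.4444 * 7 = 276.1111 m
S = 884.0137 + 276.1111 = 1160.1 m

1160.1


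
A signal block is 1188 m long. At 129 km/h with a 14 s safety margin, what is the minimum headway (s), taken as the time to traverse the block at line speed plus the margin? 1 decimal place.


V = 129 / 3.6 = 35.8333 m/s
Block traversal time = 1188 / 35.8333 = 33.1535 s
Headway = 33.1535 + 14
Headway = 47.2 s

47.2


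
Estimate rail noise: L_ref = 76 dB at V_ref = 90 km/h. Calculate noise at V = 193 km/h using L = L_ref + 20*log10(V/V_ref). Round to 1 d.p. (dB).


V/V_ref = 193 / 90 = 2.144444
log10(2.144444) = 0.331315
20 * 0.331315 = 6.6263
L = 76 + 6.6263 = 82.6 dB

82.6


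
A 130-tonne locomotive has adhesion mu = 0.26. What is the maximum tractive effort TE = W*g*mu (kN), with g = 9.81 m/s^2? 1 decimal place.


TE_max = W * g * mu
TE_max = 130 * 9.81 * 0.26
TE_max = 1275.3 * 0.26
TE_max = 331.6 kN

331.6


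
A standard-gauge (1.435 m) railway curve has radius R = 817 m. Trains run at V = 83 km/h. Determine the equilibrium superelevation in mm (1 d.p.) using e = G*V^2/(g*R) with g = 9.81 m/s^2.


Convert speed: V = 83 / 3.6 = 23.0556 m/s
Apply formula: e = 1.435 * 23.0556^2 / (9.81 * 817)
e = 1.435 * 531.5586 / 8014.77
e = 0.095173 m = 95.2 mm

95.2


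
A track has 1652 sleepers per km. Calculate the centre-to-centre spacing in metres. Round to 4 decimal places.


Spacing = 1000 m / number of sleepers
Spacing = 1000 / 1652
Spacing = 0.6053 m

0.6053


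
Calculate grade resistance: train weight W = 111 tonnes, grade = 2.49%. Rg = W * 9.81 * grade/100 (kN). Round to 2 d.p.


Rg = W * 9.81 * grade / 100
Rg = 111 * 9.81 * 2.49 / 100
Rg = 1088.91 * 0.0249
Rg = 27.11 kN

27.11


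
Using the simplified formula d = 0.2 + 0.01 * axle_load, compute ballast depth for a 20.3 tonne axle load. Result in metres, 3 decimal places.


d = 0.2 + 0.01 * 20.3
d = 0.2 + 0.203
d = 0.403 m

0.403


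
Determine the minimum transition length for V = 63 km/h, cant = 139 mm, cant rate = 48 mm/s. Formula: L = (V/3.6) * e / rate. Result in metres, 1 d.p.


Convert speed: V = 63 / 3.6 = 17.5 m/s
L = 17.5 * 139 / 48
L = 2432.5 / 48
L = 50.7 m

50.7


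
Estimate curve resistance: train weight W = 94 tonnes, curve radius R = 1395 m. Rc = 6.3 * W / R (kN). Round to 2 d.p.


Rc = 6.3 * W / R
Rc = 6.3 * 94 / 1395
Rc = 592.2 / 1395
Rc = 0.42 kN

0.42


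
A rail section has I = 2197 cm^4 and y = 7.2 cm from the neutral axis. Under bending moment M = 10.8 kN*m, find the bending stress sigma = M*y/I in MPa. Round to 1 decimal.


Convert units:
M = 10.8 kN*m = 10800000 N*mm
y = 7.2 cm = 72 mm
I = 2197 cm^4 = 21970000 mm^4
sigma = 10800000 * 72 / 21970000
sigma = 35.4 MPa

35.4


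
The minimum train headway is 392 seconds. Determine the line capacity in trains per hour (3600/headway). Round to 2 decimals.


Capacity = 3600 / headway
Capacity = 3600 / 392
Capacity = 9.18 trains/hour

9.18


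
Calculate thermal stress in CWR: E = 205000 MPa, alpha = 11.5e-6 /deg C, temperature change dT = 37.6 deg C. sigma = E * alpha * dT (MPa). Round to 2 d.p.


sigma = E * alpha * dT
sigma = 205000 * 11.5e-6 * 37.6
sigma = 2.3575 * 37.6
sigma = 88.64 MPa

88.64


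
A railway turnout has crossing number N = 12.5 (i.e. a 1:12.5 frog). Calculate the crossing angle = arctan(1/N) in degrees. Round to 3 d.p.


1/N = 1/12.5 = 0.08
angle = arctan(0.08) = 0.07983 rad
angle = 0.07983 * 180/pi = 4.574 degrees

4.574


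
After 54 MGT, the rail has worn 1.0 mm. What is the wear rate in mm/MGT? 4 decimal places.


Wear rate = total wear / cumulative tonnage
Rate = 1.0 / 54
Rate = 0.0185 mm/MGT

0.0185


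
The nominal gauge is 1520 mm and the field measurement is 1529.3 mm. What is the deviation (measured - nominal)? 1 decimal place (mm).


Deviation = measured - nominal
Deviation = 1529.3 - 1520
Deviation = 9.3 mm

9.3


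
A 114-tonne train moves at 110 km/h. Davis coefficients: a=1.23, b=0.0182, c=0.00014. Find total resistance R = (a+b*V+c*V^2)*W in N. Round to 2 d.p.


b*V = 0.0182 * 110 = 2.002
c*V^2 = 0.00014 * 12100 = 1.694
R_per_t = 1.23 + 2.002 + 1.694 = 4.926 N/t
R_total = 4.926 * 114 = 561.56 N

561.56


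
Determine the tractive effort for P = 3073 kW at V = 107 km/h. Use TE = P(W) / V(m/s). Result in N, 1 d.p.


Convert: P = 3073 kW = 3073000 W
V = 107 / 3.6 = 29.7222 m/s
TE = 3073000 / 29.7222
TE = 103390.7 N

103390.7


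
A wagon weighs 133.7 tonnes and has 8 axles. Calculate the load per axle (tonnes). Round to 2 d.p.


Load per axle = total weight / number of axles
Load = 133.7 / 8
Load = 16.71 tonnes

16.71


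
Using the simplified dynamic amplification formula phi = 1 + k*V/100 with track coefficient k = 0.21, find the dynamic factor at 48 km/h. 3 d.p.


phi = 1 + k * V / 100
phi = 1 + 0.21 * 48 / 100
phi = 1 + 0.1008
phi = 1.101

1.101


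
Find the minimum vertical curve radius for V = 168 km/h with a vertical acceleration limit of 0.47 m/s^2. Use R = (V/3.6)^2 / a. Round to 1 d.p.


Convert speed: V = 168 / 3.6 = 46.6667 m/s
V^2 = 2177.7778 m^2/s^2
R_v = 2177.7778 / 0.47
R_v = 4633.6 m

4633.6


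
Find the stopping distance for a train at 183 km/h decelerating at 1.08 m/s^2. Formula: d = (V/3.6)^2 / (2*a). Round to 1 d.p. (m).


Convert speed: V = 183 / 3.6 = 50.8333 m/s
V^2 = 2584.0278
d = 2584.0278 / (2 * 1.08)
d = 2584.0278 / 2.16
d = 1196.3 m

1196.3


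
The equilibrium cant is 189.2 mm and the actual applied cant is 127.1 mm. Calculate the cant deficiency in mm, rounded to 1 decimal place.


Cant deficiency = equilibrium cant - actual cant
CD = 189.2 - 127.1
CD = 62.1 mm

62.1


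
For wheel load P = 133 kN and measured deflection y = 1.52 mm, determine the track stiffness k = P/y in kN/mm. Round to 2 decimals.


Track stiffness k = P / y
k = 133 / 1.52
k = 87.50 kN/mm

87.50


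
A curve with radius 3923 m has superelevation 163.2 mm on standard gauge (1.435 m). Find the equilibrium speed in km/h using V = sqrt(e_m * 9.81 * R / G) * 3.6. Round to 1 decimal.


Convert cant: e = 163.2 mm = 0.1632 m
V_ms = sqrt(0.1632 * 9.81 * 3923 / 1.435)
V_ms = sqrt(4376.788583) = 66.1573 m/s
V = 66.1573 * 3.6 = 238.2 km/h

238.2


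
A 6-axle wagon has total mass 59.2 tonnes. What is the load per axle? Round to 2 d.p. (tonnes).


Load per axle = total weight / number of axles
Load = 59.2 / 6
Load = 9.87 tonnes

9.87


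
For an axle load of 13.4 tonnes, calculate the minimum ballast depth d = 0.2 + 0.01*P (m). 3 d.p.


d = 0.2 + 0.01 * 13.4
d = 0.2 + 0.134
d = 0.334 m

0.334


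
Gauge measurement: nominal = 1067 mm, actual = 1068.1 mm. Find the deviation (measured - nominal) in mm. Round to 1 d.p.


Deviation = measured - nominal
Deviation = 1068.1 - 1067
Deviation = 1.1 mm

1.1


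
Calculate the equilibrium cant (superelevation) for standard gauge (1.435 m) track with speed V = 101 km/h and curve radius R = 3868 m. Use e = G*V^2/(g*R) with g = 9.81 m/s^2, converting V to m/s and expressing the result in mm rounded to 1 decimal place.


Convert speed: V = 101 / 3.6 = 28.0556 m/s
Apply formula: e = 1.435 * 28.0556^2 / (9.81 * 3868)
e = 1.435 * 787.1142 / 37945.08
e = 0.029767 m = 29.8 mm

29.8


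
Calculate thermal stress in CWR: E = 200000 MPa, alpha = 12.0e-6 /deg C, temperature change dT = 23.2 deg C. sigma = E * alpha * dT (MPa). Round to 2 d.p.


sigma = E * alpha * dT
sigma = 200000 * 12.0e-6 * 23.2
sigma = 2.4 * 23.2
sigma = 55.68 MPa

55.68


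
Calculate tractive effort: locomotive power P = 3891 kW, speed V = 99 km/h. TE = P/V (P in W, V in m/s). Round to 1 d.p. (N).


Convert: P = 3891 kW = 3891000 W
V = 99 / 3.6 = 27.5 m/s
TE = 3891000 / 27.5
TE = 141490.9 N

141490.9


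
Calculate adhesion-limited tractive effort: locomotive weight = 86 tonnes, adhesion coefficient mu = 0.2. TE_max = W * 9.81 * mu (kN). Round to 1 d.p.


TE_max = W * g * mu
TE_max = 86 * 9.81 * 0.2
TE_max = 843.66 * 0.2
TE_max = 168.7 kN

168.7


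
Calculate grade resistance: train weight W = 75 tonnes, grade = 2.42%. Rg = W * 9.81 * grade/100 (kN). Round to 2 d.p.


Rg = W * 9.81 * grade / 100
Rg = 75 * 9.81 * 2.42 / 100
Rg = 735.75 * 0.0242
Rg = 17.81 kN

17.81


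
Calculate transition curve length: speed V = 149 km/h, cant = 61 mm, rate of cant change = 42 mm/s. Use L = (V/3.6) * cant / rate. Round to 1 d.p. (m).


Convert speed: V = 149 / 3.6 = 41.3889 m/s
L = 41.3889 * 61 / 42
L = 2524.7222 / 42
L = 60.1 m

60.1


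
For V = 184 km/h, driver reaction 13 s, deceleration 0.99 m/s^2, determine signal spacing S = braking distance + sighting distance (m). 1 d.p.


V = 184 / 3.6 = 51.1111 m/s
Braking distance = 51.1111^2 / (2*0.99) = 1319.3665 m
Sighting distance = 51.1111 * 13 = 664.4444 m
S = 1319.3665 + 664.4444 = 1983.8 m

1983.8


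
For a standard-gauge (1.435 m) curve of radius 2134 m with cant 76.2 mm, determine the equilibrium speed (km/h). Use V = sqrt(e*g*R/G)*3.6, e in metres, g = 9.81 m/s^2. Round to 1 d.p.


Convert cant: e = 76.2 mm = 0.0762 m
V_ms = sqrt(0.0762 * 9.81 * 2134 / 1.435)
V_ms = sqrt(1111.645957) = 33.3414 m/s
V = 33.3414 * 3.6 = 120.0 km/h

120.0


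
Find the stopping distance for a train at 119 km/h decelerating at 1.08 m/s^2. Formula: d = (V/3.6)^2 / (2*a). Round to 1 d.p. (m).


Convert speed: V = 119 / 3.6 = 33.0556 m/s
V^2 = 1092.6698
d = 1092.6698 / (2 * 1.08)
d = 1092.6698 / 2.16
d = 505.9 m

505.9


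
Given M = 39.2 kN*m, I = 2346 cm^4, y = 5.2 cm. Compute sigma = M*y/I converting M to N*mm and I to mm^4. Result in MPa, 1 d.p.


Convert units:
M = 39.2 kN*m = 39200000 N*mm
y = 5.2 cm = 52 mm
I = 2346 cm^4 = 23460000 mm^4
sigma = 39200000 * 52 / 23460000
sigma = 86.9 MPa

86.9


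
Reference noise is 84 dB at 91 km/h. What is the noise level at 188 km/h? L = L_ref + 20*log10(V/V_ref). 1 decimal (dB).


V/V_ref = 188 / 91 = 2.065934
log10(2.065934) = 0.315116
20 * 0.315116 = 6.3023
L = 84 + 6.3023 = 90.3 dB

90.3


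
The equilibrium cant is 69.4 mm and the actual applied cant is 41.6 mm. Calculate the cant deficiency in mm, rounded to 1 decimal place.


Cant deficiency = equilibrium cant - actual cant
CD = 69.4 - 41.6
CD = 27.8 mm

27.8


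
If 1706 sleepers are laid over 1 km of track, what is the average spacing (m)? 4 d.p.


Spacing = 1000 m / number of sleepers
Spacing = 1000 / 1706
Spacing = 0.5862 m

0.5862


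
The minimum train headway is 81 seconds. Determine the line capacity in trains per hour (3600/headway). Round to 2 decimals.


Capacity = 3600 / headway
Capacity = 3600 / 81
Capacity = 44.44 trains/hour

44.44


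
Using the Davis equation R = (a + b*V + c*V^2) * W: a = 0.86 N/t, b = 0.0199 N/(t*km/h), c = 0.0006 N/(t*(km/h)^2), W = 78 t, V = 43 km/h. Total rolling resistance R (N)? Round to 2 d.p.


b*V = 0.0199 * 43 = 0.8557
c*V^2 = 0.0006 * 1849 = 1.1094
R_per_t = 0.86 + 0.8557 + 1.1094 = 2.8251 N/t
R_total = 2.8251 * 78 = 220.36 N

220.36


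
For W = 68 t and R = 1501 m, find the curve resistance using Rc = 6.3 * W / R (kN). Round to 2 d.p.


Rc = 6.3 * W / R
Rc = 6.3 * 68 / 1501
Rc = 428.4 / 1501
Rc = 0.29 kN

0.29


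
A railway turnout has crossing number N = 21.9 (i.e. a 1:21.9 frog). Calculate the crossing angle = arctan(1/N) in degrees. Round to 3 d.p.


1/N = 1/21.9 = 0.045662
angle = arctan(0.045662) = 0.04563 rad
angle = 0.04563 * 180/pi = 2.614 degrees

2.614


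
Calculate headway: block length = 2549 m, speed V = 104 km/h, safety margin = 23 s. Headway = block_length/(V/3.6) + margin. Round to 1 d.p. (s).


V = 104 / 3.6 = 28.8889 m/s
Block traversal time = 2549 / 28.8889 = 88.2346 s
Headway = 88.2346 + 23
Headway = 111.2 s

111.2


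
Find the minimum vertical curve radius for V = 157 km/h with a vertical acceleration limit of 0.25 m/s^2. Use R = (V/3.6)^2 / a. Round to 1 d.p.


Convert speed: V = 157 / 3.6 = 43.6111 m/s
V^2 = 1901.929 m^2/s^2
R_v = 1901.929 / 0.25
R_v = 7607.7 m

7607.7


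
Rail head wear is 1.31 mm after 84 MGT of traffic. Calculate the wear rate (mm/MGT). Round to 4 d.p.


Wear rate = total wear / cumulative tonnage
Rate = 1.31 / 84
Rate = 0.0156 mm/MGT

0.0156


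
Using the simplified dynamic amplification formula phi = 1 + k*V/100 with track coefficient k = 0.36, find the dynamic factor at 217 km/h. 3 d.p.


phi = 1 + k * V / 100
phi = 1 + 0.36 * 217 / 100
phi = 1 + 0.7812
phi = 1.781

1.781


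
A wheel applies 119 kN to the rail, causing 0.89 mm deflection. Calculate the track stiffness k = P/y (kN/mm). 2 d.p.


Track stiffness k = P / y
k = 119 / 0.89
k = 133.71 kN/mm

133.71


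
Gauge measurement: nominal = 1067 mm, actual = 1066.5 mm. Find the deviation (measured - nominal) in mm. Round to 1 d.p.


Deviation = measured - nominal
Deviation = 1066.5 - 1067
Deviation = -0.5 mm

-0.5


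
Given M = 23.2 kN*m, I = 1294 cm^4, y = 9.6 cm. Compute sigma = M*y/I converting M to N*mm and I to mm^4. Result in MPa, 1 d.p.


Convert units:
M = 23.2 kN*m = 23200000 N*mm
y = 9.6 cm = 96 mm
I = 1294 cm^4 = 12940000 mm^4
sigma = 23200000 * 96 / 12940000
sigma = 172.1 MPa

172.1


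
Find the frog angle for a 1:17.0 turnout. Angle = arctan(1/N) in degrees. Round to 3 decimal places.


1/N = 1/17.0 = 0.058824
angle = arctan(0.058824) = 0.058756 rad
angle = 0.058756 * 180/pi = 3.366 degrees

3.366


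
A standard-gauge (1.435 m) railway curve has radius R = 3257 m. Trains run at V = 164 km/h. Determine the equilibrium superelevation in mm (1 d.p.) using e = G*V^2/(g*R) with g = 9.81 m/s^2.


Convert speed: V = 164 / 3.6 = 45.5556 m/s
Apply formula: e = 1.435 * 45.5556^2 / (9.81 * 3257)
e = 1.435 * 2075.3086 / 31951.17
e = 0.093207 m = 93.2 mm

93.2


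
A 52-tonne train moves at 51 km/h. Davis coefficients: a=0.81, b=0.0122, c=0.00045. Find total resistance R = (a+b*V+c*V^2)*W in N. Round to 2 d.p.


b*V = 0.0122 * 51 = 0.6222
c*V^2 = 0.00045 * 2601 = 1.17045
R_per_t = 0.81 + 0.6222 + 1.17045 = 2.60265 N/t
R_total = 2.60265 * 52 = 135.34 N

135.34


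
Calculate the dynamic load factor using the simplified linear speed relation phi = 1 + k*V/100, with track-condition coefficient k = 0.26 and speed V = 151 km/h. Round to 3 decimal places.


phi = 1 + k * V / 100
phi = 1 + 0.26 * 151 / 100
phi = 1 + 0.3926
phi = 1.393

1.393


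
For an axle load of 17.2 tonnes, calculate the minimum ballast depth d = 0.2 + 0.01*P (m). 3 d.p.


d = 0.2 + 0.01 * 17.2
d = 0.2 + 0.172
d = 0.372 m

0.372


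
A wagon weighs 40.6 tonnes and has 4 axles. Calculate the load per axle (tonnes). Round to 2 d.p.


Load per axle = total weight / number of axles
Load = 40.6 / 4
Load = 10.15 tonnes

10.15


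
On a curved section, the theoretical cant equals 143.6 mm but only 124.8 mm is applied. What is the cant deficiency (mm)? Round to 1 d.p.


Cant deficiency = equilibrium cant - actual cant
CD = 143.6 - 124.8
CD = 18.8 mm

18.8


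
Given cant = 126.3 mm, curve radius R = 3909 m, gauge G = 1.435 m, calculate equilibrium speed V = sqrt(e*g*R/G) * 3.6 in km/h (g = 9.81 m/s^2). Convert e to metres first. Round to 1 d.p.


Convert cant: e = 126.3 mm = 0.1263 m
V_ms = sqrt(0.1263 * 9.81 * 3909 / 1.435)
V_ms = sqrt(3375.095977) = 58.0956 m/s
V = 58.0956 * 3.6 = 209.1 km/h

209.1


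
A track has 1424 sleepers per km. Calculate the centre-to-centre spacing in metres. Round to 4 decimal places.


Spacing = 1000 m / number of sleepers
Spacing = 1000 / 1424
Spacing = 0.7022 m

0.7022


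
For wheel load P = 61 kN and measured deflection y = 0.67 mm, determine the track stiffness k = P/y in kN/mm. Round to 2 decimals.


Track stiffness k = P / y
k = 61 / 0.67
k = 91.04 kN/mm

91.04


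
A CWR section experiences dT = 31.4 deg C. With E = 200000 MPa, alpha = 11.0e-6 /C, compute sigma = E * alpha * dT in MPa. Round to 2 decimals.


sigma = E * alpha * dT
sigma = 200000 * 11.0e-6 * 31.4
sigma = 2.2 * 31.4
sigma = 69.08 MPa

69.08


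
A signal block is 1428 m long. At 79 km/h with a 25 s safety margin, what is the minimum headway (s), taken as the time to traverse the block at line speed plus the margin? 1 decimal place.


V = 79 / 3.6 = 21.9444 m/s
Block traversal time = 1428 / 21.9444 = 65.0734 s
Headway = 65.0734 + 25
Headway = 90.1 s

90.1


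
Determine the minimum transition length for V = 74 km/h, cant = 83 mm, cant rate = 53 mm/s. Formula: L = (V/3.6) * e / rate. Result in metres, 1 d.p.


Convert speed: V = 74 / 3.6 = 20.5556 m/s
L = 20.5556 * 83 / 53
L = 1706.1111 / 53
L = 32.2 m

32.2


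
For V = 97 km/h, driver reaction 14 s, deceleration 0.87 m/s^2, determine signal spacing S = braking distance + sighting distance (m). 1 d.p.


V = 97 / 3.6 = 26.9444 m/s
Braking distance = 26.9444^2 / (2*0.87) = 417.2432 m
Sighting distance = 26.9444 * 14 = 377.2222 m
S = 417.2432 + 377.2222 = 794.5 m

794.5


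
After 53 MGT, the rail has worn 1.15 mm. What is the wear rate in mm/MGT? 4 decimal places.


Wear rate = total wear / cumulative tonnage
Rate = 1.15 / 53
Rate = 0.0217 mm/MGT

0.0217


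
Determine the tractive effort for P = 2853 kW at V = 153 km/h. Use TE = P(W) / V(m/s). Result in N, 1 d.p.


Convert: P = 2853 kW = 2853000 W
V = 153 / 3.6 = 42.5 m/s
TE = 2853000 / 42.5
TE = 67129.4 N

67129.4


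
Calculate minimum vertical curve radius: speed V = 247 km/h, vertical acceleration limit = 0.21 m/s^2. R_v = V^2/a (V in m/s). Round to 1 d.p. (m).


Convert speed: V = 247 / 3.6 = 68.6111 m/s
V^2 = 4707.4846 m^2/s^2
R_v = 4707.4846 / 0.21
R_v = 22416.6 m

22416.6


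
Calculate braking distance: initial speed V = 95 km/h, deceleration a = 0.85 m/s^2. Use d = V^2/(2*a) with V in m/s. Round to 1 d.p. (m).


Convert speed: V = 95 / 3.6 = 26.3889 m/s
V^2 = 696.3735
d = 696.3735 / (2 * 0.85)
d = 696.3735 / 1.7
d = 409.6 m

409.6


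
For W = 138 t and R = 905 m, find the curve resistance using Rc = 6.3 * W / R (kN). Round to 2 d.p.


Rc = 6.3 * W / R
Rc = 6.3 * 138 / 905
Rc = 869.4 / 905
Rc = 0.96 kN

0.96


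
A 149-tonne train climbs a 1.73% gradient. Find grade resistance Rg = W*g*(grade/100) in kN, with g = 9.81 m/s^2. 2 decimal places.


Rg = W * 9.81 * grade / 100
Rg = 149 * 9.81 * 1.73 / 100
Rg = 1461.69 * 0.0173
Rg = 25.29 kN

25.29


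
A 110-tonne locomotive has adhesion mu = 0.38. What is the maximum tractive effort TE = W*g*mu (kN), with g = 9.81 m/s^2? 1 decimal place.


TE_max = W * g * mu
TE_max = 110 * 9.81 * 0.38
TE_max = 1079.1 * 0.38
TE_max = 410.1 kN

410.1


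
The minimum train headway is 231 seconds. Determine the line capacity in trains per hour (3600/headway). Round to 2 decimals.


Capacity = 3600 / headway
Capacity = 3600 / 231
Capacity = 15.58 trains/hour

15.58


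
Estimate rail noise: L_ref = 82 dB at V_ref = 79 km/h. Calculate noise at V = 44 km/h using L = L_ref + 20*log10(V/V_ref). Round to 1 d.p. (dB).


V/V_ref = 44 / 79 = 0.556962
log10(0.556962) = -0.254174
20 * -0.254174 = -5.0835
L = 82 + -5.0835 = 76.9 dB

76.9


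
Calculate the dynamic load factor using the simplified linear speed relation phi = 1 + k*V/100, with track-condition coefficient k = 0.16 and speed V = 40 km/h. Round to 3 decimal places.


phi = 1 + k * V / 100
phi = 1 + 0.16 * 40 / 100
phi = 1 + 0.064
phi = 1.064

1.064


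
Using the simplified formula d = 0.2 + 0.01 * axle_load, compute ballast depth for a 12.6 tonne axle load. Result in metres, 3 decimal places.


d = 0.2 + 0.01 * 12.6
d = 0.2 + 0.126
d = 0.326 m

0.326


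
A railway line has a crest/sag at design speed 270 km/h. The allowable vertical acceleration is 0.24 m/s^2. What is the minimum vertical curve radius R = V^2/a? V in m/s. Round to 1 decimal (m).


Convert speed: V = 270 / 3.6 = 75.0 m/s
V^2 = 5625.0 m^2/s^2
R_v = 5625.0 / 0.24
R_v = 23437.5 m

23437.5


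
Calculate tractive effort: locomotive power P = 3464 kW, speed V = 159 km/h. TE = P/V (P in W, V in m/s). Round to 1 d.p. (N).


Convert: P = 3464 kW = 3464000 W
V = 159 / 3.6 = 44.1667 m/s
TE = 3464000 / 44.1667
TE = 78430.2 N

78430.2


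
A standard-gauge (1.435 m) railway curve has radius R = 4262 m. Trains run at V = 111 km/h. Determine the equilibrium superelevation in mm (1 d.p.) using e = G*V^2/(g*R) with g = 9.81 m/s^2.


Convert speed: V = 111 / 3.6 = 30.8333 m/s
Apply formula: e = 1.435 * 30.8333^2 / (9.81 * 4262)
e = 1.435 * 950.6944 / 41810.22
e = 0.032629 m = 32.6 mm

32.6


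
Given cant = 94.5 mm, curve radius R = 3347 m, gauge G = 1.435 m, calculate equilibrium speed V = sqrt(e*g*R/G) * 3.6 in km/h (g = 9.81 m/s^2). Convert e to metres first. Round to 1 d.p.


Convert cant: e = 94.5 mm = 0.0945 m
V_ms = sqrt(0.0945 * 9.81 * 3347 / 1.435)
V_ms = sqrt(2162.243634) = 46.4999 m/s
V = 46.4999 * 3.6 = 167.4 km/h

167.4


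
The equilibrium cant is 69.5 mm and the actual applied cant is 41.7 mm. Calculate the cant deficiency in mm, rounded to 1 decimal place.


Cant deficiency = equilibrium cant - actual cant
CD = 69.5 - 41.7
CD = 27.8 mm

27.8


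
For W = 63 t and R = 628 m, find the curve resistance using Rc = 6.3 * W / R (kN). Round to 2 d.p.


Rc = 6.3 * W / R
Rc = 6.3 * 63 / 628
Rc = 396.9 / 628
Rc = 0.63 kN

0.63


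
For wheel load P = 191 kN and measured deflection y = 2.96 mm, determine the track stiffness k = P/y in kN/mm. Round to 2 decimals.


Track stiffness k = P / y
k = 191 / 2.96
k = 64.53 kN/mm

64.53


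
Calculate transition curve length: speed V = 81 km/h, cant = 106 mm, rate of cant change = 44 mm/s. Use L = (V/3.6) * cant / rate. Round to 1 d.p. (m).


Convert speed: V = 81 / 3.6 = 22.5 m/s
L = 22.5 * 106 / 44
L = 2385.0 / 44
L = 54.2 m

54.2


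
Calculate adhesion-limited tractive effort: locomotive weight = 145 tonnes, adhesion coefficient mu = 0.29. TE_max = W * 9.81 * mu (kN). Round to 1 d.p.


TE_max = W * g * mu
TE_max = 145 * 9.81 * 0.29
TE_max = 1422.45 * 0.29
TE_max = 412.5 kN

412.5


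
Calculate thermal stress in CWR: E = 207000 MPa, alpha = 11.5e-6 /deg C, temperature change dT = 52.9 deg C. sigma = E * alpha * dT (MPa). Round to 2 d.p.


sigma = E * alpha * dT
sigma = 207000 * 11.5e-6 * 52.9
sigma = 2.3805 * 52.9
sigma = 125.93 MPa

125.93


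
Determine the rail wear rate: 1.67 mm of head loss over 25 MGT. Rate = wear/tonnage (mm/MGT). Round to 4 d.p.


Wear rate = total wear / cumulative tonnage
Rate = 1.67 / 25
Rate = 0.0668 mm/MGT

0.0668


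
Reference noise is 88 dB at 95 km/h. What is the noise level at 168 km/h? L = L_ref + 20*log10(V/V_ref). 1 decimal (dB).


V/V_ref = 168 / 95 = 1.768421
log10(1.768421) = 0.247586
20 * 0.247586 = 4.9517
L = 88 + 4.9517 = 93.0 dB

93.0


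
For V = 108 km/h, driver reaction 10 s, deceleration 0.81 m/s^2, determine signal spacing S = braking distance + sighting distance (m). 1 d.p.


V = 108 / 3.6 = 30.0 m/s
Braking distance = 30.0^2 / (2*0.81) = 555.5556 m
Sighting distance = 30.0 * 10 = 300.0 m
S = 555.5556 + 300.0 = 855.6 m

855.6


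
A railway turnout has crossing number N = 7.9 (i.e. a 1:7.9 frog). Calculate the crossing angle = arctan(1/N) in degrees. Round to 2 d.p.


1/N = 1/7.9 = 0.126582
angle = arctan(0.126582) = 0.125913 rad
angle = 0.125913 * 180/pi = 7.21 degrees

7.21


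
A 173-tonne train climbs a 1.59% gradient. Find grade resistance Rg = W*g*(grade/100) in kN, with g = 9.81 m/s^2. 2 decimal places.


Rg = W * 9.81 * grade / 100
Rg = 173 * 9.81 * 1.59 / 100
Rg = 1697.13 * 0.0159
Rg = 26.98 kN

26.98


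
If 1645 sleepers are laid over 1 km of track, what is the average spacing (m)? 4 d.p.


Spacing = 1000 m / number of sleepers
Spacing = 1000 / 1645
Spacing = 0.6079 m

0.6079


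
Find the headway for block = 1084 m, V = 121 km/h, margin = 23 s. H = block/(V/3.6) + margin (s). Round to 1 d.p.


V = 121 / 3.6 = 33.6111 m/s
Block traversal time = 1084 / 33.6111 = 32.2512 s
Headway = 32.2512 + 23
Headway = 55.3 s

55.3


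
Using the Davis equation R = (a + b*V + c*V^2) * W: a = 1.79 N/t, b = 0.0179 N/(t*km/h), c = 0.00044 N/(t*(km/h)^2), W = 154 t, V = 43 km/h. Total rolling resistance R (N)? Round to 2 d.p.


b*V = 0.0179 * 43 = 0.7697
c*V^2 = 0.00044 * 1849 = 0.81356
R_per_t = 1.79 + 0.7697 + 0.81356 = 3.37326 N/t
R_total = 3.37326 * 154 = 519.48 N

519.48


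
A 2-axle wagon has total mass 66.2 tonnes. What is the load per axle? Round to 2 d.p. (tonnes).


Load per axle = total weight / number of axles
Load = 66.2 / 2
Load = 33.10 tonnes

33.10


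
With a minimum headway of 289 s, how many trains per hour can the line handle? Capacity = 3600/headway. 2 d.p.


Capacity = 3600 / headway
Capacity = 3600 / 289
Capacity = 12.46 trains/hour

12.46


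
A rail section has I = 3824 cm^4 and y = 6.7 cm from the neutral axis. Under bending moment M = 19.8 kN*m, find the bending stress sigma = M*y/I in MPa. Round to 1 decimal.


Convert units:
M = 19.8 kN*m = 19800000 N*mm
y = 6.7 cm = 67 mm
I = 3824 cm^4 = 38240000 mm^4
sigma = 19800000 * 67 / 38240000
sigma = 34.7 MPa

34.7


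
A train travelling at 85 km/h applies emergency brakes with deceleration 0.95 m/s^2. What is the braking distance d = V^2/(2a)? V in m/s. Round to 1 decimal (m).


Convert speed: V = 85 / 3.6 = 23.6111 m/s
V^2 = 557.4846
d = 557.4846 / (2 * 0.95)
d = 557.4846 / 1.9
d = 293.4 m

293.4


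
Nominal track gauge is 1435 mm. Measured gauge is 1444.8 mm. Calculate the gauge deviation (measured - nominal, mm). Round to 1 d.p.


Deviation = measured - nominal
Deviation = 1444.8 - 1435
Deviation = 9.8 mm

9.8


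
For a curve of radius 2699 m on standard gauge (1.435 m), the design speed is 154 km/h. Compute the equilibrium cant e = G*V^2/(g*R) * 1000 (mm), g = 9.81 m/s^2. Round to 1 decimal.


Convert speed: V = 154 / 3.6 = 42.7778 m/s
Apply formula: e = 1.435 * 42.7778^2 / (9.81 * 2699)
e = 1.435 * 1829.9383 / 26477.19
e = 0.099178 m = 99.2 mm

99.2


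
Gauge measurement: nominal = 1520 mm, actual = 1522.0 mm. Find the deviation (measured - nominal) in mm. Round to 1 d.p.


Deviation = measured - nominal
Deviation = 1522.0 - 1520
Deviation = 2.0 mm

2.0


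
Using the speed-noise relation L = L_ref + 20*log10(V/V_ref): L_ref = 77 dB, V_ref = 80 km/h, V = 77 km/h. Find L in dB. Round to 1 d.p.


V/V_ref = 77 / 80 = 0.9625
log10(0.9625) = -0.016599
20 * -0.016599 = -0.332
L = 77 + -0.332 = 76.7 dB

76.7


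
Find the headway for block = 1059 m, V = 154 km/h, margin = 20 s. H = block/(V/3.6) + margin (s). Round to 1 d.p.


V = 154 / 3.6 = 42.7778 m/s
Block traversal time = 1059 / 42.7778 = 24.7558 s
Headway = 24.7558 + 20
Headway = 44.8 s

44.8


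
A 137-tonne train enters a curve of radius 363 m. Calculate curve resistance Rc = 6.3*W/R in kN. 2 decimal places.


Rc = 6.3 * W / R
Rc = 6.3 * 137 / 363
Rc = 863.1 / 363
Rc = 2.38 kN

2.38


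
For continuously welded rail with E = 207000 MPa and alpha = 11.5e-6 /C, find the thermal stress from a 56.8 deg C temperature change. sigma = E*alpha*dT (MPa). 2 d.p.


sigma = E * alpha * dT
sigma = 207000 * 11.5e-6 * 56.8
sigma = 2.3805 * 56.8
sigma = 135.21 MPa

135.21


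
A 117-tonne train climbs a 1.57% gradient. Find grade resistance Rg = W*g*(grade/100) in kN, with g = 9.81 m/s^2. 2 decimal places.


Rg = W * 9.81 * grade / 100
Rg = 117 * 9.81 * 1.57 / 100
Rg = 1147.77 * 0.0157
Rg = 18.02 kN

18.02


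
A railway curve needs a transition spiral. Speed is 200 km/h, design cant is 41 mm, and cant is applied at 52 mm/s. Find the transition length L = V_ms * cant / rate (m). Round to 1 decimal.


Convert speed: V = 200 / 3.6 = 55.5556 m/s
L = 55.5556 * 41 / 52
L = 2277.7778 / 52
L = 43.8 m

43.8


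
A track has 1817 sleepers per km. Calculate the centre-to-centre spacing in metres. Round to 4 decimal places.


Spacing = 1000 m / number of sleepers
Spacing = 1000 / 1817
Spacing = 0.5504 m

0.5504


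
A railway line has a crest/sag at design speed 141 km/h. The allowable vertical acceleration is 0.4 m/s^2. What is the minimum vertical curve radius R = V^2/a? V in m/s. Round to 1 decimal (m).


Convert speed: V = 141 / 3.6 = 39.1667 m/s
V^2 = 1534.0278 m^2/s^2
R_v = 1534.0278 / 0.4
R_v = 3835.1 m

3835.1


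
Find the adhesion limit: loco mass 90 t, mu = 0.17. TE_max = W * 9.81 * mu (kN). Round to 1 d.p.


TE_max = W * g * mu
TE_max = 90 * 9.81 * 0.17
TE_max = 882.9 * 0.17
TE_max = 150.1 kN

150.1


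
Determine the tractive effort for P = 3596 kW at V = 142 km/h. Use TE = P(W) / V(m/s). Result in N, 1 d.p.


Convert: P = 3596 kW = 3596000 W
V = 142 / 3.6 = 39.4444 m/s
TE = 3596000 / 39.4444
TE = 91166.2 N

91166.2


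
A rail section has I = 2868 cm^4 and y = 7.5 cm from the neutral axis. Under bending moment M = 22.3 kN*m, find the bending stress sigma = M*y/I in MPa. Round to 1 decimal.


Convert units:
M = 22.3 kN*m = 22300000 N*mm
y = 7.5 cm = 75 mm
I = 2868 cm^4 = 28680000 mm^4
sigma = 22300000 * 75 / 28680000
sigma = 58.3 MPa

58.3


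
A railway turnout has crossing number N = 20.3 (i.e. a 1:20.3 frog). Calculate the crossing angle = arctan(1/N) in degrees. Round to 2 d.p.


1/N = 1/20.3 = 0.049261
angle = arctan(0.049261) = 0.049221 rad
angle = 0.049221 * 180/pi = 2.82 degrees

2.82


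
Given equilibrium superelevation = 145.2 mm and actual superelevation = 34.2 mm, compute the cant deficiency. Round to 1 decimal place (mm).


Cant deficiency = equilibrium cant - actual cant
CD = 145.2 - 34.2
CD = 111.0 mm

111.0


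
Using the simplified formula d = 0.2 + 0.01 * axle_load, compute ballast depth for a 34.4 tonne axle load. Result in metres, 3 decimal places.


d = 0.2 + 0.01 * 34.4
d = 0.2 + 0.344
d = 0.544 m

0.544


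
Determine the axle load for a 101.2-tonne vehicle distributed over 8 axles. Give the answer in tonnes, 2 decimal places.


Load per axle = total weight / number of axles
Load = 101.2 / 8
Load = 12.65 tonnes

12.65


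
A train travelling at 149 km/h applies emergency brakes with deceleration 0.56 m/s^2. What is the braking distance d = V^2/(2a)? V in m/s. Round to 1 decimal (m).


Convert speed: V = 149 / 3.6 = 41.3889 m/s
V^2 = 1713.0401
d = 1713.0401 / (2 * 0.56)
d = 1713.0401 / 1.12
d = 1529.5 m

1529.5


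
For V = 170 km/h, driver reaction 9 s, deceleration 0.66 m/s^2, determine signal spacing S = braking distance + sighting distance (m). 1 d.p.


V = 170 / 3.6 = 47.2222 m/s
Braking distance = 47.2222^2 / (2*0.66) = 1689.3472 m
Sighting distance = 47.2222 * 9 = 425.0 m
S = 1689.3472 + 425.0 = 2114.3 m

2114.3


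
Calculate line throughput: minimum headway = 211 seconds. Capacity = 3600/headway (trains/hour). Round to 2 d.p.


Capacity = 3600 / headway
Capacity = 3600 / 211
Capacity = 17.06 trains/hour

17.06


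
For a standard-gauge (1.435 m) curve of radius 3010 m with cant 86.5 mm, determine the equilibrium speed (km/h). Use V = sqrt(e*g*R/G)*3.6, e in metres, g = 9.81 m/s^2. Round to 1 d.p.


Convert cant: e = 86.5 mm = 0.0865 m
V_ms = sqrt(0.0865 * 9.81 * 3010 / 1.435)
V_ms = sqrt(1779.916829) = 42.1891 m/s
V = 42.1891 * 3.6 = 151.9 km/h

151.9
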